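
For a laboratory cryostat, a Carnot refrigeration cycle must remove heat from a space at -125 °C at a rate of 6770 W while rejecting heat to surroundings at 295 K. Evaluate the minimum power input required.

Ẇ_in ≈ 6710 W

T_C = -125 °C → -125 + 273.15 = 148.15 K.
For a reversible refrigerator, COP_R = T_C/(T_H − T_C) = 148.15/146.85 = 1.0089.
W = Q_C/COP_R = 6770/1.0089 = 6710 W.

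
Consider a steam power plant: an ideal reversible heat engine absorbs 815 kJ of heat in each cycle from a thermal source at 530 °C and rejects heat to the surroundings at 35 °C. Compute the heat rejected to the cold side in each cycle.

T_H = 530 °C → 530 + 273.15 = 803.15 K.
T_C = 35 °C → 35 + 273.15 = 308.15 K.
Carnot efficiency: η = 1 − T_C/T_H = 1 − 308.15/803.15 = 0.6163.
For a reversible cycle Q_C/Q_H = T_C/T_H, so Q_C = 815 × 308.15/803.15 = 313 kJ.

Q_C ≈ 313 kJ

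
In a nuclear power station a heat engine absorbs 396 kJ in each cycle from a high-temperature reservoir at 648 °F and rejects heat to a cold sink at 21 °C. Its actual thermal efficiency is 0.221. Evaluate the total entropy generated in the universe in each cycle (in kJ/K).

T_H = 648 °F → (648 − 32) × 5/9 = 342.22 °C = 615.37 K.
T_C = 21 °C → 21 + 273.15 = 294.15 K.
W = η·Q_H = 0.221 × 396 = 87.52 kJ, so Q_C = Q_H − W = 308.5 kJ.
The hot reservoir loses entropy Q_H/T_H = 396/615.37 = 0.6435 kJ/K; the cold reservoir gains Q_C/T_C = 308.5/294.15 = 1.049 kJ/K.
ΔS_univ = −Q_H/T_H + Q_C/T_C = 0.405 kJ/K (> 0, since η = 0.221 < η_Carnot = 0.522).

ΔS_univ ≈ 0.405 kJ/K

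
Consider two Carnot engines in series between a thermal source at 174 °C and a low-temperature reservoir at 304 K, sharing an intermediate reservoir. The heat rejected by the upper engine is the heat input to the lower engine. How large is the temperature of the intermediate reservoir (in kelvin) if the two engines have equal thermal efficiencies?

T_H = 174 °C → 174 + 273.15 = 447.15 K.
Equal efficiencies require 1 − T_m/T_H = 1 − T_C/T_m, i.e. T_m/T_H = T_C/T_m, so T_m = √(T_H·T_C) = √(447.15 × 304.00) = 369 K.

T_m ≈ 369 K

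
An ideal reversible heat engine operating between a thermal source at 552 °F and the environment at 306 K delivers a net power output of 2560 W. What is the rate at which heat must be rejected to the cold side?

Q̇_C ≈ 3060 W

T_H = 552 °F → (552 − 32) × 5/9 = 288.89 °C = 562.04 K.
η_rev = 1 − T_C/T_H = 1 − 306.00/562.04 = 0.4556.
Since Q_C/Q_H = T_C/T_H and Q_H = W/η, Q_C = W·T_C/(T_H − T_C) = 2560 × 306.00/256.04 = 3060 W.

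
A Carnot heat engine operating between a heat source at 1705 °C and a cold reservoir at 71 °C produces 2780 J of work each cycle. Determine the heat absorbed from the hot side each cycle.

Q_H ≈ 3366 J

T_H = 1705 °C → 1705 + 273.15 = 1978.15 K.
T_C = 71 °C → 71 + 273.15 = 344.15 K.
For a reversible engine, η = 1 − T_C/T_H = 1 − 344.15/1978.15 = 0.8260.
Q_H = W/η = 2780/0.8260 = 3366 J.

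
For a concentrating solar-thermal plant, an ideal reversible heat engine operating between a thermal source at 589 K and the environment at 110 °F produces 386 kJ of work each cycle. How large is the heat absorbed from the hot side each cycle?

Q_H ≈ 834 kJ

T_C = 110 °F → (110 − 32) × 5/9 = 43.33 °C = 316.48 K.
The Carnot efficiency is η = 1 − T_C/T_H = 1 − 316.48/589.00 = 0.4627.
Q_H = W/η = 386/0.4627 = 834 kJ.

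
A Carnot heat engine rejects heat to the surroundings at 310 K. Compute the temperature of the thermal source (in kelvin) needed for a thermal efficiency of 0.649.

From η = 1 − T_C/T_H, solving for T_H gives T_H = T_C/(1 − η) = 310.00/(1 − 0.649) = 883 K.

T_H ≈ 883 K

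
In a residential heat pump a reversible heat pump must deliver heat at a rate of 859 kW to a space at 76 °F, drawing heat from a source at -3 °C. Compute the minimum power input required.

Ẇ_in ≈ 79.22 kW

T_H = 76 °F → (76 − 32) × 5/9 = 24.44 °C = 297.59 K.
T_C = -3 °C → -3 + 273.15 = 270.15 K.
COP_HP = T_H/(T_H − T_C) = 297.59/27.44 = 10.8435.
W = Q_H/COP_HP = 859/10.8435 = 79.22 kW.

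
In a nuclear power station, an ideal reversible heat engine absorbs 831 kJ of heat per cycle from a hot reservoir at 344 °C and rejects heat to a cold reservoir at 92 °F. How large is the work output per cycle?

W ≈ 418 kJ

T_H = 344 °C → 344 + 273.15 = 617.15 K.
T_C = 92 °F → (92 − 32) × 5/9 = 33.33 °C = 306.48 K.
η_rev = 1 − T_C/T_H = 1 − 306.48/617.15 = 0.5034.
W = η·Q_H = 0.5034 × 831 = 418 kJ.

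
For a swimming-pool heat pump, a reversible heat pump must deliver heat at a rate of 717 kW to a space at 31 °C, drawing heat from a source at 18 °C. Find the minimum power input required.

T_H = 31 °C → 31 + 273.15 = 304.15 K.
T_C = 18 °C → 18 + 273.15 = 291.15 K.
Reversible heating COP: COP_HP = T_H/(T_H − T_C) = 304.15/13.00 = 23.3962.
W = Q_H/COP_HP = 717/23.3962 = 30.65 kW.

Ẇ_in ≈ 30.65 kW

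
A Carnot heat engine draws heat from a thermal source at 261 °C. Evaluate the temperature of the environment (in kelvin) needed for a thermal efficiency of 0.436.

T_H = 261 °C → 261 + 273.15 = 534.15 K.
From η = 1 − T_C/T_H, T_C = T_H·(1 − η) = 534.15 × (1 − 0.436) = 301 K.

T_C ≈ 301 K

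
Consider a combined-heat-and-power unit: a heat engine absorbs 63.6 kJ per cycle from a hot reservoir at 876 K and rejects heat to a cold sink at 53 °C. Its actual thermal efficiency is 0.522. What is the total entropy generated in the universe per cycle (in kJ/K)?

ΔS_univ ≈ 0.02061 kJ/K

T_C = 53 °C → 53 + 273.15 = 326.15 K.
W = η·Q_H = 0.522 × 63.6 = 33.20 kJ, so Q_C = Q_H − W = 30.40 kJ.
Entropy balance on the reservoirs: −Q_H/T_H = -0.07260 kJ/K, +Q_C/T_C = 0.09321 kJ/K.
ΔS_univ = −Q_H/T_H + Q_C/T_C = 0.02061 kJ/K (> 0, since η = 0.522 < η_Carnot = 0.628).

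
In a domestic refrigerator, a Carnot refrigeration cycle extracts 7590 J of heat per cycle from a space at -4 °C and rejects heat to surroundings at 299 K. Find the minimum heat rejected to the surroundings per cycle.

T_C = -4 °C → -4 + 273.15 = 269.15 K.
For a reversible cycle Q_H/Q_C = T_H/T_C, so Q_H = Q_C·T_H/T_C = 7590 × 299.00/269.15 = 8430 J.

Q_H ≈ 8430 J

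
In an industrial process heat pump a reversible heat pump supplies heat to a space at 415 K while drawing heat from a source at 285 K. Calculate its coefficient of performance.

COP_HP ≈ 3.19

COP_HP = T_H/(T_H − T_C) = 415.00/(415.00 − 285.00) = 3.19.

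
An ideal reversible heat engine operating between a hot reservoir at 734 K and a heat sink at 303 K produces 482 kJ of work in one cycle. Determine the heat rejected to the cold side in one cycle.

Q_C ≈ 339 kJ

Carnot efficiency: η = 1 − T_C/T_H = 1 − 303.00/734.00 = 0.5872.
Since Q_C/Q_H = T_C/T_H and Q_H = W/η, Q_C = W·T_C/(T_H − T_C) = 482 × 303.00/431.00 = 339 kJ.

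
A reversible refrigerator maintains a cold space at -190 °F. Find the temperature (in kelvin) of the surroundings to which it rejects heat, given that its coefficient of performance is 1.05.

T_H ≈ 292.5 K

T_C = -190 °F → (-190 − 32) × 5/9 = -123.33 °C = 149.82 K.
COP_R = T_C/(T_H − T_C) ⇒ T_H = T_C·(1 + 1/COP_R) = 149.82 × (1 + 1/1.05) = 292.5 K.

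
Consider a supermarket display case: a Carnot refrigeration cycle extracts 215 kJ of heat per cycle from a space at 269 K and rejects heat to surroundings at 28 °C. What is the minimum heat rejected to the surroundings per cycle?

Q_H ≈ 240.7 kJ

T_H = 28 °C → 28 + 273.15 = 301.15 K.
For a reversible cycle Q_H/Q_C = T_H/T_C, so Q_H = Q_C·T_H/T_C = 215 × 301.15/269.00 = 240.7 kJ.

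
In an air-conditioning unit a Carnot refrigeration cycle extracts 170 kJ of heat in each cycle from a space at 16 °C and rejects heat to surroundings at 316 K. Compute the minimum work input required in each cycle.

T_C = 16 °C → 16 + 273.15 = 289.15 K.
COP_R = T_C/(T_H − T_C) = 289.15/26.85 = 10.7691.
W = Q_C/COP_R = 170/10.7691 = 15.8 kJ.

W_in ≈ 15.8 kJ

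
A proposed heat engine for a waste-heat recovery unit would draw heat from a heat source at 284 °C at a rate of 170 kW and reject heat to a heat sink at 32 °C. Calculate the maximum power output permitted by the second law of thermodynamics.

T_H = 284 °C → 284 + 273.15 = 557.15 K.
T_C = 32 °C → 32 + 273.15 = 305.15 K.
No engine can exceed the Carnot limit: η_max = 1 − T_C/T_H = 1 − 305.15/557.15 = 0.4523.
W_max = η_max · Q_H = 0.4523 × 170 = 76.89 kW.

Ẇ_max ≈ 76.89 kW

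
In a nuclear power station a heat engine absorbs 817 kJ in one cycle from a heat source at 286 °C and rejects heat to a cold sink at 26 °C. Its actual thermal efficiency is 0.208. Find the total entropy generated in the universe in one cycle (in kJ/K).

T_H = 286 °C → 286 + 273.15 = 559.15 K.
T_C = 26 °C → 26 + 273.15 = 299.15 K.
W = η·Q_H = 0.208 × 817 = 169.9 kJ, so Q_C = Q_H − W = 647.1 kJ.
Reservoir entropy changes: ΔS_H = −Q_H/T_H = −817/559.15 = -1.461 kJ/K and ΔS_C = +Q_C/T_C = 647.1/299.15 = 2.163 kJ/K.
ΔS_univ = −Q_H/T_H + Q_C/T_C = 0.702 kJ/K (> 0, since η = 0.208 < η_Carnot = 0.465).

ΔS_univ ≈ 0.702 kJ/K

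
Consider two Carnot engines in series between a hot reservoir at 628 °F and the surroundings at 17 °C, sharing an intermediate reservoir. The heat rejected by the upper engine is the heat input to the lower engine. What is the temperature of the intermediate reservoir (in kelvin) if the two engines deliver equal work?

T_m ≈ 447 K

T_H = 628 °F → (628 − 32) × 5/9 = 331.11 °C = 604.26 K.
T_C = 17 °C → 17 + 273.15 = 290.15 K.
For reversible stages Q_m = Q_H·(T_m/T_H). Setting W₁ = Q_H(1 − T_m/T_H) equal to W₂ = Q_m(1 − T_C/T_m) = Q_H·(T_m − T_C)/T_H gives T_H − T_m = T_m − T_C, so T_m = (T_H + T_C)/2 = (604.26 + 290.15)/2 = 447 K.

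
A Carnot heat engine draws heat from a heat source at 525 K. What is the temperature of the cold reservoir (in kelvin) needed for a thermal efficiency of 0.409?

T_C ≈ 310 K

From η = 1 − T_C/T_H, T_C = T_H·(1 − η) = 525.00 × (1 − 0.409) = 310 K.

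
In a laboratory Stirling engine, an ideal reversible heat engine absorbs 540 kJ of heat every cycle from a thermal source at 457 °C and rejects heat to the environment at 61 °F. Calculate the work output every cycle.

T_H = 457 °C → 457 + 273.15 = 730.15 K.
T_C = 61 °F → (61 − 32) × 5/9 = 16.11 °C = 289.26 K.
Carnot efficiency: η = 1 − T_C/T_H = 1 − 289.26/730.15 = 0.6038.
W = η·Q_H = 0.6038 × 540 = 326 kJ.

W ≈ 326 kJ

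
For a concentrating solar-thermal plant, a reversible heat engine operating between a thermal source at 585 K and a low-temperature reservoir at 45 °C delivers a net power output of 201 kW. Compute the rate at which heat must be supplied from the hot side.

T_C = 45 °C → 45 + 273.15 = 318.15 K.
η_rev = 1 − T_C/T_H = 1 − 318.15/585.00 = 0.4562.
Q_H = W/η = 201/0.4562 = 441 kW.

Q̇_H ≈ 441 kW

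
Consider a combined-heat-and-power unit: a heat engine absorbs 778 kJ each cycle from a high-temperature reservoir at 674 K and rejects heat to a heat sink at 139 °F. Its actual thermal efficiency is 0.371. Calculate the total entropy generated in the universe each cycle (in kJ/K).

ΔS_univ ≈ 0.3170 kJ/K

T_C = 139 °F → (139 − 32) × 5/9 = 59.44 °C = 332.59 K.
W = η·Q_H = 0.371 × 778 = 288.6 kJ, so Q_C = Q_H − W = 489.4 kJ.
The hot reservoir loses entropy Q_H/T_H = 778/674.00 = 1.154 kJ/K; the cold reservoir gains Q_C/T_C = 489.4/332.59 = 1.471 kJ/K.
ΔS_univ = −Q_H/T_H + Q_C/T_C = 0.3170 kJ/K (> 0, since η = 0.371 < η_Carnot = 0.507).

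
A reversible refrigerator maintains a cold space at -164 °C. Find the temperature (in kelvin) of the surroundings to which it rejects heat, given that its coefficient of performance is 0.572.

T_C = -164 °C → -164 + 273.15 = 109.15 K.
COP_R = T_C/(T_H − T_C) ⇒ T_H = T_C·(1 + 1/COP_R) = 109.15 × (1 + 1/0.572) = 300 K.

T_H ≈ 300 K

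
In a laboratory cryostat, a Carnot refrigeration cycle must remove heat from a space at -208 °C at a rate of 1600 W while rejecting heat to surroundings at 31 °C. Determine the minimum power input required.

Ẇ_in ≈ 5870 W

T_H = 31 °C → 31 + 273.15 = 304.15 K.
T_C = -208 °C → -208 + 273.15 = 65.15 K.
For a reversible refrigerator, COP_R = T_C/(T_H − T_C) = 65.15/239.00 = 0.2726.
W = Q_C/COP_R = 1600/0.2726 = 5870 W.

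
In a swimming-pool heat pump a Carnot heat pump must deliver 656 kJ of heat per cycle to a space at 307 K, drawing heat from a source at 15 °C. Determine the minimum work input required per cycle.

W_in ≈ 40.28 kJ

T_C = 15 °C → 15 + 273.15 = 288.15 K.
The Carnot heat-pump COP is COP_HP = T_H/(T_H − T_C) = 307.00/18.85 = 16.2865.
W = Q_H/COP_HP = 656/16.2865 = 40.28 kJ.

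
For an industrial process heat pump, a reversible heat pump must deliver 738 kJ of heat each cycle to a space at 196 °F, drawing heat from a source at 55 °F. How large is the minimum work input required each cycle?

W_in ≈ 159 kJ

T_H = 196 °F → (196 − 32) × 5/9 = 91.11 °C = 364.26 K.
T_C = 55 °F → (55 − 32) × 5/9 = 12.78 °C = 285.93 K.
Reversible heating COP: COP_HP = T_H/(T_H − T_C) = 364.26/78.33 = 4.6501.
W = Q_H/COP_HP = 738/4.6501 = 159 kJ.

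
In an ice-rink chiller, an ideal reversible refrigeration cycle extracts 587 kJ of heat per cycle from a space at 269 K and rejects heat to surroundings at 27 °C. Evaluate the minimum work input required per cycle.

T_H = 27 °C → 27 + 273.15 = 300.15 K.
The reversible coefficient of performance is COP_R = T_C/(T_H − T_C) = 269.00/31.15 = 8.6356.
W = Q_C/COP_R = 587/8.6356 = 68.0 kJ.

W_in ≈ 68.0 kJ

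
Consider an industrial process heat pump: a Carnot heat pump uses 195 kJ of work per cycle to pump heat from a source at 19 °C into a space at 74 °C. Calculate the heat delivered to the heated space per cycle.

Q_H ≈ 1230 kJ

T_H = 74 °C → 74 + 273.15 = 347.15 K.
T_C = 19 °C → 19 + 273.15 = 292.15 K.
For a reversible heat pump, COP_HP = T_H/(T_H − T_C) = 347.15/55.00 = 6.3118.
Q_H = COP_HP · W = 6.3118 × 195 = 1230 kJ.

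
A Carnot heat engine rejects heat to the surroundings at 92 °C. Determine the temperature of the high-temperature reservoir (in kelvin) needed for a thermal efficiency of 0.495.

T_C = 92 °C → 92 + 273.15 = 365.15 K.
From η = 1 − T_C/T_H, solving for T_H gives T_H = T_C/(1 − η) = 365.15/(1 − 0.495) = 723 K.

T_H ≈ 723 K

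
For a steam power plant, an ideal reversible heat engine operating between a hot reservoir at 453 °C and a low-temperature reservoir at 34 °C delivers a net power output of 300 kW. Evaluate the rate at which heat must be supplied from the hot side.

T_H = 453 °C → 453 + 273.15 = 726.15 K.
T_C = 34 °C → 34 + 273.15 = 307.15 K.
For a reversible engine, η = 1 − T_C/T_H = 1 − 307.15/726.15 = 0.5770.
Q_H = W/η = 300/0.5770 = 520 kW.

Q̇_H ≈ 520 kW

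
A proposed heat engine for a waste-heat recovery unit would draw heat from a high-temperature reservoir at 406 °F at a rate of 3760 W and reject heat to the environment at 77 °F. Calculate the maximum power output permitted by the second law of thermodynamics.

Ẇ_max ≈ 1430 W

T_H = 406 °F → (406 − 32) × 5/9 = 207.78 °C = 480.93 K.
T_C = 77 °F → (77 − 32) × 5/9 = 25.00 °C = 298.15 K.
The upper bound on efficiency is η_max = 1 − T_C/T_H = 1 − 298.15/480.93 = 0.3801.
W_max = η_max · Q_H = 0.3801 × 3760 = 1430 W.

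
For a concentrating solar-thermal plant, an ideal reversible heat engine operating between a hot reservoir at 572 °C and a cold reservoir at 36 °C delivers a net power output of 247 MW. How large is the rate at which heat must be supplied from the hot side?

Q̇_H ≈ 389 MW

T_H = 572 °C → 572 + 273.15 = 845.15 K.
T_C = 36 °C → 36 + 273.15 = 309.15 K.
For a reversible engine, η = 1 − T_C/T_H = 1 − 309.15/845.15 = 0.6342.
Q_H = W/η = 247/0.6342 = 389 MW.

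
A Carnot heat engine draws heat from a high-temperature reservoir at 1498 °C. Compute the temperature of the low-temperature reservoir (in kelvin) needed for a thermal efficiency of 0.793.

T_C ≈ 367 K

T_H = 1498 °C → 1498 + 273.15 = 1771.15 K.
From η = 1 − T_C/T_H, T_C = T_H·(1 − η) = 1771.15 × (1 − 0.793) = 367 K.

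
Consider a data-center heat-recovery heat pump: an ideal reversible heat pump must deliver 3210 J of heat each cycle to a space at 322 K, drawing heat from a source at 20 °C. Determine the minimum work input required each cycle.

T_C = 20 °C → 20 + 273.15 = 293.15 K.
For a reversible heat pump, COP_HP = T_H/(T_H − T_C) = 322.00/28.85 = 11.1612.
W = Q_H/COP_HP = 3210/11.1612 = 287.6 J.

W_in ≈ 287.6 J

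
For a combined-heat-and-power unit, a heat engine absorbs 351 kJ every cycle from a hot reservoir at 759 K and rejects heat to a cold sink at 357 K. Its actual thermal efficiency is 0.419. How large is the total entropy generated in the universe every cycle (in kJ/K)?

ΔS_univ ≈ 0.109 kJ/K

W = η·Q_H = 0.419 × 351 = 147.1 kJ, so Q_C = Q_H − W = 203.9 kJ.
Reservoir entropy changes: ΔS_H = −Q_H/T_H = −351/759.00 = -0.4625 kJ/K and ΔS_C = +Q_C/T_C = 203.9/357.00 = 0.5712 kJ/K.
ΔS_univ = −Q_H/T_H + Q_C/T_C = 0.109 kJ/K (> 0, since η = 0.419 < η_Carnot = 0.530).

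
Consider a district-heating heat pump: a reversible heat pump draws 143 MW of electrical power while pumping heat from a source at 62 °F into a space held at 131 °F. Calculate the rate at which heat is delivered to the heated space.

T_H = 131 °F → (131 − 32) × 5/9 = 55.00 °C = 328.15 K.
T_C = 62 °F → (62 − 32) × 5/9 = 16.67 °C = 289.82 K.
The Carnot heat-pump COP is COP_HP = T_H/(T_H − T_C) = 328.15/38.33 = 8.5604.
Q_H = COP_HP · W = 8.5604 × 143 = 1220 MW.

Q̇_H ≈ 1220 MW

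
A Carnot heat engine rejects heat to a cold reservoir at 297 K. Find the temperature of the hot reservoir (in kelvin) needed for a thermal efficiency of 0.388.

From η = 1 − T_C/T_H, solving for T_H gives T_H = T_C/(1 − η) = 297.00/(1 − 0.388) = 485 K.

T_H ≈ 485 K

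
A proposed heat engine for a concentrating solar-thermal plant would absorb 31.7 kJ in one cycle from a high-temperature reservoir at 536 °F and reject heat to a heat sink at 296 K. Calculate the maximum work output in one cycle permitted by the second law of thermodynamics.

W_max ≈ 14.7 kJ

T_H = 536 °F → (536 − 32) × 5/9 = 280.00 °C = 553.15 K.
The second-law ceiling is the Carnot efficiency, η_max = 1 − T_C/T_H = 1 − 296.00/553.15 = 0.4649.
W_max = η_max · Q_H = 0.4649 × 31.7 = 14.7 kJ.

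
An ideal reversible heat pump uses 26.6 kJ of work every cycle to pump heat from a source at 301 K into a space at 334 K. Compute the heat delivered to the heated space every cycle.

The Carnot heat-pump COP is COP_HP = T_H/(T_H − T_C) = 334.00/33.00 = 10.1212.
Q_H = COP_HP · W = 10.1212 × 26.6 = 269.2 kJ.

Q_H ≈ 269.2 kJ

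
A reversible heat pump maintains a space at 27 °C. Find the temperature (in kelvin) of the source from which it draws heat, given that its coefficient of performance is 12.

T_C ≈ 275 K

T_H = 27 °C → 27 + 273.15 = 300.15 K.
COP_HP = T_H/(T_H − T_C) ⇒ T_C = T_H·(COP_HP − 1)/COP_HP = 300.15 × (12 − 1)/12 = 275 K.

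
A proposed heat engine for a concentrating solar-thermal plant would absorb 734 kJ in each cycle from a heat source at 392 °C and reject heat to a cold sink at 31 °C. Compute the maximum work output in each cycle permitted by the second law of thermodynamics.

W_max ≈ 398 kJ

T_H = 392 °C → 392 + 273.15 = 665.15 K.
T_C = 31 °C → 31 + 273.15 = 304.15 K.
By the Carnot theorem, η_max = 1 − T_C/T_H = 1 − 304.15/665.15 = 0.5427.
W_max = η_max · Q_H = 0.5427 × 734 = 398 kJ.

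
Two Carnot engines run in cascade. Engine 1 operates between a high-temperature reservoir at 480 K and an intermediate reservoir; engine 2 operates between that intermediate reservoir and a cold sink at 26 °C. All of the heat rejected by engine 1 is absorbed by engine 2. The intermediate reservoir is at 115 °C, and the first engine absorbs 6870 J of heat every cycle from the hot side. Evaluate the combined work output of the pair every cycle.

T_C = 26 °C → 26 + 273.15 = 299.15 K.
Two reversible stages in series are equivalent to a single Carnot engine between T_H and T_C, so η_total = 1 − T_C/T_H = 1 − 299.15/480.00 = 0.3768.
W_total = η_total · Q_H = 0.3768 × 6870 = 2588 J.

W_total ≈ 2588 J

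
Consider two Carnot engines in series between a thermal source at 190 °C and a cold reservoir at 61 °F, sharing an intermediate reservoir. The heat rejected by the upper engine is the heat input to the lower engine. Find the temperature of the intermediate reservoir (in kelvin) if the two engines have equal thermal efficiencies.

T_H = 190 °C → 190 + 273.15 = 463.15 K.
T_C = 61 °F → (61 − 32) × 5/9 = 16.11 °C = 289.26 K.
Equal efficiencies require 1 − T_m/T_H = 1 − T_C/T_m, i.e. T_m/T_H = T_C/T_m, so T_m = √(T_H·T_C) = √(463.15 × 289.26) = 366.0 K.

T_m ≈ 366.0 K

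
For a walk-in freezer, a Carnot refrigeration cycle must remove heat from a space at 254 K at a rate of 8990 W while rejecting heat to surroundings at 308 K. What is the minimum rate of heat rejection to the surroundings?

For a reversible cycle Q_H/Q_C = T_H/T_C, so Q_H = Q_C·T_H/T_C = 8990 × 308.00/254.00 = 10900 W.

Q̇_H ≈ 10900 W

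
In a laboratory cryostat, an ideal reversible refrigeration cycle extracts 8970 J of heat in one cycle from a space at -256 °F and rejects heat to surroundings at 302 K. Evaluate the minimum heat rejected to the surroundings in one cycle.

Q_H ≈ 23940 J

T_C = -256 °F → (-256 − 32) × 5/9 = -160.00 °C = 113.15 K.
For a reversible cycle Q_H/Q_C = T_H/T_C, so Q_H = Q_C·T_H/T_C = 8970 × 302.00/113.15 = 23940 J.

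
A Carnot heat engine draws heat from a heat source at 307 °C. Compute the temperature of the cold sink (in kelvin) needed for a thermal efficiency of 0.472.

T_H = 307 °C → 307 + 273.15 = 580.15 K.
From η = 1 − T_C/T_H, T_C = T_H·(1 − η) = 580.15 × (1 − 0.472) = 306.3 K.

T_C ≈ 306.3 K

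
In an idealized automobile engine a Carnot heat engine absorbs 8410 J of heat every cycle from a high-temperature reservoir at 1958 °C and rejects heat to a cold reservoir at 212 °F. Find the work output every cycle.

T_H = 1958 °C → 1958 + 273.15 = 2231.15 K.
T_C = 212 °F → (212 − 32) × 5/9 = 100.00 °C = 373.15 K.
Carnot efficiency: η = 1 − T_C/T_H = 1 − 373.15/2231.15 = 0.8328.
W = η·Q_H = 0.8328 × 8410 = 7000 J.

W ≈ 7000 J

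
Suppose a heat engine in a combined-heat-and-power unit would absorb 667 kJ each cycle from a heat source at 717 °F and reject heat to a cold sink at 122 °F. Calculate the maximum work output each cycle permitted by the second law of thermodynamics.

T_H = 717 °F → (717 − 32) × 5/9 = 380.56 °C = 653.71 K.
T_C = 122 °F → (122 − 32) × 5/9 = 50.00 °C = 323.15 K.
By the Carnot theorem, η_max = 1 − T_C/T_H = 1 − 323.15/653.71 = 0.5057.
W_max = η_max · Q_H = 0.5057 × 667 = 337 kJ.

W_max ≈ 337 kJ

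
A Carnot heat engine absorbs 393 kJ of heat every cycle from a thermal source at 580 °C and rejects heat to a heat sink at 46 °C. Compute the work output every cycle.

W ≈ 246.0 kJ

T_H = 580 °C → 580 + 273.15 = 853.15 K.
T_C = 46 °C → 46 + 273.15 = 319.15 K.
For a reversible engine, η = 1 − T_C/T_H = 1 − 319.15/853.15 = 0.6259.
W = η·Q_H = 0.6259 × 393 = 246.0 kJ.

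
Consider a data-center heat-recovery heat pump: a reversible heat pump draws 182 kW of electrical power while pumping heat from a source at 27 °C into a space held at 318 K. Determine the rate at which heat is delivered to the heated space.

Q̇_H ≈ 3240 kW

T_C = 27 °C → 27 + 273.15 = 300.15 K.
Reversible heating COP: COP_HP = T_H/(T_H − T_C) = 318.00/17.85 = 17.8151.
Q_H = COP_HP · W = 17.8151 × 182 = 3240 kW.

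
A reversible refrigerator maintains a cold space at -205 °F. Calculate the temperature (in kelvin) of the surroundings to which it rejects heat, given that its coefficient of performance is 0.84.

T_C = -205 °F → (-205 − 32) × 5/9 = -131.67 °C = 141.48 K.
COP_R = T_C/(T_H − T_C) ⇒ T_H = T_C·(1 + 1/COP_R) = 141.48 × (1 + 1/0.84) = 309.9 K.

T_H ≈ 309.9 K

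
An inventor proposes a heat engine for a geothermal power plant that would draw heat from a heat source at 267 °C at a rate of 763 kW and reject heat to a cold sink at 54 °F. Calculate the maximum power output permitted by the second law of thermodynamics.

T_H = 267 °C → 267 + 273.15 = 540.15 K.
T_C = 54 °F → (54 − 32) × 5/9 = 12.22 °C = 285.37 K.
The upper bound on efficiency is η_max = 1 − T_C/T_H = 1 − 285.37/540.15 = 0.4717.
W_max = η_max · Q_H = 0.4717 × 763 = 359.9 kW.

Ẇ_max ≈ 359.9 kW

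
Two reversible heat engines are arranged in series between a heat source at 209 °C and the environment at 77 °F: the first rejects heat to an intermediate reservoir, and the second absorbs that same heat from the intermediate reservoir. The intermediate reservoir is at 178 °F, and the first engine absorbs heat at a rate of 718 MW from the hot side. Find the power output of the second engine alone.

T_H = 209 °C → 209 + 273.15 = 482.15 K.
T_C = 77 °F → (77 − 32) × 5/9 = 25.00 °C = 298.15 K.
T_m = 178 °F → (178 − 32) × 5/9 = 81.11 °C = 354.26 K.
Heat entering the second stage: Q_m = Q_H·(T_m/T_H) = 718 × 354.26/482.15 = 527.6 MW.
Second-stage efficiency η₂ = 1 − T_C/T_m = 1 − 298.15/354.26 = 0.1584, so W₂ = η₂·Q_m = 83.56 MW.

Ẇ₂ ≈ 83.56 MW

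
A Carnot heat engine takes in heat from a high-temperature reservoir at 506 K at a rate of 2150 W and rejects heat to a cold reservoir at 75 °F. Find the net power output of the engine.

T_C = 75 °F → (75 − 32) × 5/9 = 23.89 °C = 297.04 K.
For a reversible engine, η = 1 − T_C/T_H = 1 − 297.04/506.00 = 0.4130.
W = η·Q_H = 0.4130 × 2150 = 888 W.

Ẇ ≈ 888 W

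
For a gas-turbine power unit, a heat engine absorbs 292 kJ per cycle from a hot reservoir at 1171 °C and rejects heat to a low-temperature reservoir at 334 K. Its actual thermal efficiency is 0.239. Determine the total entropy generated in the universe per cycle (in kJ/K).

ΔS_univ ≈ 0.463 kJ/K

T_H = 1171 °C → 1171 + 273.15 = 1444.15 K.
W = η·Q_H = 0.239 × 292 = 69.79 kJ, so Q_C = Q_H − W = 222.2 kJ.
Entropy balance on the reservoirs: −Q_H/T_H = -0.2022 kJ/K, +Q_C/T_C = 0.6653 kJ/K.
ΔS_univ = −Q_H/T_H + Q_C/T_C = 0.463 kJ/K (> 0, since η = 0.239 < η_Carnot = 0.769).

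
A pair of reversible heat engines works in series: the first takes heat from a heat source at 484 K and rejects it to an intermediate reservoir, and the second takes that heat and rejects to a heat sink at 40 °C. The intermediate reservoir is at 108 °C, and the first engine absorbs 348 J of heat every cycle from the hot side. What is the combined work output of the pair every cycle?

T_C = 40 °C → 40 + 273.15 = 313.15 K.
Two reversible stages in series are equivalent to a single Carnot engine between T_H and T_C, so η_total = 1 − T_C/T_H = 1 − 313.15/484.00 = 0.3530.
W_total = η_total · Q_H = 0.3530 × 348 = 123 J.

W_total ≈ 123 J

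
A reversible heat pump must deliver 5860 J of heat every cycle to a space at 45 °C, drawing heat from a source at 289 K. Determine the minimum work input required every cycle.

W_in ≈ 537 J

T_H = 45 °C → 45 + 273.15 = 318.15 K.
COP_HP = T_H/(T_H − T_C) = 318.15/29.15 = 10.9142.
W = Q_H/COP_HP = 5860/10.9142 = 537 J.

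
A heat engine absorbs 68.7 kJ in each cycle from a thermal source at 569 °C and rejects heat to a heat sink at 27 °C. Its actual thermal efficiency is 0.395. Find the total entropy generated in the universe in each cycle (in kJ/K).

T_H = 569 °C → 569 + 273.15 = 842.15 K.
T_C = 27 °C → 27 + 273.15 = 300.15 K.
W = η·Q_H = 0.395 × 68.7 = 27.14 kJ, so Q_C = Q_H − W = 41.56 kJ.
Entropy balance on the reservoirs: −Q_H/T_H = -0.08158 kJ/K, +Q_C/T_C = 0.1385 kJ/K.
ΔS_univ = −Q_H/T_H + Q_C/T_C = 0.0569 kJ/K (> 0, since η = 0.395 < η_Carnot = 0.644).

ΔS_univ ≈ 0.0569 kJ/K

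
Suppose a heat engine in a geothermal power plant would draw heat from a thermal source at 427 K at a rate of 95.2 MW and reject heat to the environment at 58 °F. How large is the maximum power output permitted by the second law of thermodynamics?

T_C = 58 °F → (58 − 32) × 5/9 = 14.44 °C = 287.59 K.
The upper bound on efficiency is η_max = 1 − T_C/T_H = 1 − 287.59/427.00 = 0.3265.
W_max = η_max · Q_H = 0.3265 × 95.2 = 31.08 MW.

Ẇ_max ≈ 31.08 MW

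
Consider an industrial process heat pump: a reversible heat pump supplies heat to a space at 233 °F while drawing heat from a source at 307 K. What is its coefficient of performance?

COP_HP ≈ 4.95

T_H = 233 °F → (233 − 32) × 5/9 = 111.67 °C = 384.82 K.
COP_HP = T_H/(T_H − T_C) = 384.82/(384.82 − 307.00) = 4.95.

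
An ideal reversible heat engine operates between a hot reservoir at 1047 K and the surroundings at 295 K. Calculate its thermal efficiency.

For a reversible engine, η = 1 − T_C/T_H = 1 − 295.00/1047.00 = 0.7182.

η ≈ 0.7182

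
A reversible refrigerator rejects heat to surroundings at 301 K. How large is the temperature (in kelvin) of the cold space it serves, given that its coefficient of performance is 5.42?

COP_R = T_C/(T_H − T_C) ⇒ T_C = T_H·COP_R/(1 + COP_R) = 301.00 × 5.42/(1 + 5.42) = 254.1 K.

T_C ≈ 254.1 K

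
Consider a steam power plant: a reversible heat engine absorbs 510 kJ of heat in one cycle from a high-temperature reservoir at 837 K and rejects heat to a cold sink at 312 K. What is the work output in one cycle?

W ≈ 320 kJ

For a reversible engine, η = 1 − T_C/T_H = 1 − 312.00/837.00 = 0.6272.
W = η·Q_H = 0.6272 × 510 = 320 kJ.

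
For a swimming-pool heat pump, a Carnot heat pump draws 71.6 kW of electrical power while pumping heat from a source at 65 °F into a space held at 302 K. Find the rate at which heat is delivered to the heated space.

T_C = 65 °F → (65 − 32) × 5/9 = 18.33 °C = 291.48 K.
For a reversible heat pump, COP_HP = T_H/(T_H − T_C) = 302.00/10.52 = 28.7163.
Q_H = COP_HP · W = 28.7163 × 71.6 = 2060 kW.

Q̇_H ≈ 2060 kW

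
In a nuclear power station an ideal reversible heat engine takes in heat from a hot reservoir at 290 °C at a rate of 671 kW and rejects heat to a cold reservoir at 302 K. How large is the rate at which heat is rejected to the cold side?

Q̇_C ≈ 359.8 kW

T_H = 290 °C → 290 + 273.15 = 563.15 K.
η_rev = 1 − T_C/T_H = 1 − 302.00/563.15 = 0.4637.
For a reversible cycle Q_C/Q_H = T_C/T_H, so Q_C = 671 × 302.00/563.15 = 359.8 kW.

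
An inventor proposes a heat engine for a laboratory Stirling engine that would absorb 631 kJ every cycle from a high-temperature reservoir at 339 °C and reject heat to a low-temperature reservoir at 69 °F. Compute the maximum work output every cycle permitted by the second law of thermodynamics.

W_max ≈ 328.3 kJ

T_H = 339 °C → 339 + 273.15 = 612.15 K.
T_C = 69 °F → (69 − 32) × 5/9 = 20.56 °C = 293.71 K.
No engine can exceed the Carnot limit: η_max = 1 − T_C/T_H = 1 − 293.71/612.15 = 0.5202.
W_max = η_max · Q_H = 0.5202 × 631 = 328.3 kJ.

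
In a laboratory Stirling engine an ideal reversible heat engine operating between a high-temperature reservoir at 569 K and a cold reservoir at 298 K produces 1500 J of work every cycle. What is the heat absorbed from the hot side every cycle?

Q_H ≈ 3149 J

For a reversible engine, η = 1 − T_C/T_H = 1 − 298.00/569.00 = 0.4763.
Q_H = W/η = 1500/0.4763 = 3149 J.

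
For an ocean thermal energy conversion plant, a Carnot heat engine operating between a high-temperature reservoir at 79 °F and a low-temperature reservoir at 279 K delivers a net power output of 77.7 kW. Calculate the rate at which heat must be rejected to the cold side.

T_H = 79 °F → (79 − 32) × 5/9 = 26.11 °C = 299.26 K.
η_rev = 1 − T_C/T_H = 1 − 279.00/299.26 = 0.0677.
Since Q_C/Q_H = T_C/T_H and Q_H = W/η, Q_C = W·T_C/(T_H − T_C) = 77.7 × 279.00/20.26 = 1070 kW.

Q̇_C ≈ 1070 kW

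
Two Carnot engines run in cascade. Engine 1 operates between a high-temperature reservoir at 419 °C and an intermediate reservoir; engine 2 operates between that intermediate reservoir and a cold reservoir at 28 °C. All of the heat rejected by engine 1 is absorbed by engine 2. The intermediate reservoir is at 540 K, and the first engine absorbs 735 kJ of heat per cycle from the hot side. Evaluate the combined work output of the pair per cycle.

T_H = 419 °C → 419 + 273.15 = 692.15 K.
T_C = 28 °C → 28 + 273.15 = 301.15 K.
Two reversible stages in series are equivalent to a single Carnot engine between T_H and T_C, so η_total = 1 − T_C/T_H = 1 − 301.15/692.15 = 0.5649.
W_total = η_total · Q_H = 0.5649 × 735 = 415.2 kJ.

W_total ≈ 415.2 kJ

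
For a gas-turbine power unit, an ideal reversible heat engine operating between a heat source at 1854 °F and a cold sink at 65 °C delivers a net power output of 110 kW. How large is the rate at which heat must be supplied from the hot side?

T_H = 1854 °F → (1854 − 32) × 5/9 = 1012.22 °C = 1285.37 K.
T_C = 65 °C → 65 + 273.15 = 338.15 K.
The Carnot efficiency is η = 1 − T_C/T_H = 1 − 338.15/1285.37 = 0.7369.
Q_H = W/η = 110/0.7369 = 149 kW.

Q̇_H ≈ 149 kW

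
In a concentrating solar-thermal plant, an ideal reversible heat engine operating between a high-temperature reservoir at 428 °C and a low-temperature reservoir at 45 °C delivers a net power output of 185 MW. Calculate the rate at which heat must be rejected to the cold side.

T_H = 428 °C → 428 + 273.15 = 701.15 K.
T_C = 45 °C → 45 + 273.15 = 318.15 K.
For a reversible engine, η = 1 − T_C/T_H = 1 − 318.15/701.15 = 0.5462.
Since Q_C/Q_H = T_C/T_H and Q_H = W/η, Q_C = W·T_C/(T_H − T_C) = 185 × 318.15/383.00 = 153.7 MW.

Q̇_C ≈ 153.7 MW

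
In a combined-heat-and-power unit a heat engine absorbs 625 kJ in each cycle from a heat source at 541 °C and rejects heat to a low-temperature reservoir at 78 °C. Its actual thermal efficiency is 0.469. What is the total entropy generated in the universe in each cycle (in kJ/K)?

ΔS_univ ≈ 0.177 kJ/K

T_H = 541 °C → 541 + 273.15 = 814.15 K.
T_C = 78 °C → 78 + 273.15 = 351.15 K.
W = η·Q_H = 0.469 × 625 = 293.1 kJ, so Q_C = Q_H − W = 331.9 kJ.
The hot reservoir loses entropy Q_H/T_H = 625/814.15 = 0.7677 kJ/K; the cold reservoir gains Q_C/T_C = 331.9/351.15 = 0.9451 kJ/K.
ΔS_univ = −Q_H/T_H + Q_C/T_C = 0.177 kJ/K (> 0, since η = 0.469 < η_Carnot = 0.569).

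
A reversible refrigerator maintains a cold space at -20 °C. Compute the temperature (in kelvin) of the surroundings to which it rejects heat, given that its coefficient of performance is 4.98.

T_H ≈ 304.0 K

T_C = -20 °C → -20 + 273.15 = 253.15 K.
COP_R = T_C/(T_H − T_C) ⇒ T_H = T_C·(1 + 1/COP_R) = 253.15 × (1 + 1/4.98) = 304.0 K.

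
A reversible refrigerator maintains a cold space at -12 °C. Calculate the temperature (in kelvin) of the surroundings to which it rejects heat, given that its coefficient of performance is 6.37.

T_C = -12 °C → -12 + 273.15 = 261.15 K.
COP_R = T_C/(T_H − T_C) ⇒ T_H = T_C·(1 + 1/COP_R) = 261.15 × (1 + 1/6.37) = 302 K.

T_H ≈ 302 K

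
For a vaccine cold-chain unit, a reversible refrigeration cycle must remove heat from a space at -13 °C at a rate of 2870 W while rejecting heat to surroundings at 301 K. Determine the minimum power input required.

Ẇ_in ≈ 450.7 W

T_C = -13 °C → -13 + 273.15 = 260.15 K.
Carnot COP: COP_R = T_C/(T_H − T_C) = 260.15/40.85 = 6.3684.
W = Q_C/COP_R = 2870/6.3684 = 450.7 W.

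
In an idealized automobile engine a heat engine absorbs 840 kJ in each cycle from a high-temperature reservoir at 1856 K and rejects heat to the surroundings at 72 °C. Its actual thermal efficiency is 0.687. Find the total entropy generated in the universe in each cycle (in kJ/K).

T_C = 72 °C → 72 + 273.15 = 345.15 K.
W = η·Q_H = 0.687 × 840 = 577.1 kJ, so Q_C = Q_H − W = 262.9 kJ.
The hot reservoir loses entropy Q_H/T_H = 840/1856.00 = 0.4526 kJ/K; the cold reservoir gains Q_C/T_C = 262.9/345.15 = 0.7618 kJ/K.
ΔS_univ = −Q_H/T_H + Q_C/T_C = 0.3092 kJ/K (> 0, since η = 0.687 < η_Carnot = 0.814).

ΔS_univ ≈ 0.3092 kJ/K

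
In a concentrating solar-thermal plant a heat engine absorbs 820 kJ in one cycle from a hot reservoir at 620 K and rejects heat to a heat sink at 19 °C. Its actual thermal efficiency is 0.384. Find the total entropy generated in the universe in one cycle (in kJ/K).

ΔS_univ ≈ 0.4064 kJ/K

T_C = 19 °C → 19 + 273.15 = 292.15 K.
W = η·Q_H = 0.384 × 820 = 314.9 kJ, so Q_C = Q_H − W = 505.1 kJ.
The hot reservoir loses entropy Q_H/T_H = 820/620.00 = 1.323 kJ/K; the cold reservoir gains Q_C/T_C = 505.1/292.15 = 1.729 kJ/K.
ΔS_univ = −Q_H/T_H + Q_C/T_C = 0.4064 kJ/K (> 0, since η = 0.384 < η_Carnot = 0.529).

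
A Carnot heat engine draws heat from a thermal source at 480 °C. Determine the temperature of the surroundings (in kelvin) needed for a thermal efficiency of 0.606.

T_C ≈ 297 K

T_H = 480 °C → 480 + 273.15 = 753.15 K.
From η = 1 − T_C/T_H, T_C = T_H·(1 − η) = 753.15 × (1 − 0.606) = 297 K.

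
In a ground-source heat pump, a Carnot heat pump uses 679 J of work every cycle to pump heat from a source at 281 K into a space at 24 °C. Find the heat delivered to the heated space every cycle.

T_H = 24 °C → 24 + 273.15 = 297.15 K.
Reversible heating COP: COP_HP = T_H/(T_H − T_C) = 297.15/16.15 = 18.3994.
Q_H = COP_HP · W = 18.3994 × 679 = 12500 J.

Q_H ≈ 12500 J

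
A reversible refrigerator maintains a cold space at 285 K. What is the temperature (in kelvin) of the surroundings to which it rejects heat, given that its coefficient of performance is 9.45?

COP_R = T_C/(T_H − T_C) ⇒ T_H = T_C·(1 + 1/COP_R) = 285.00 × (1 + 1/9.45) = 315 K.

T_H ≈ 315 K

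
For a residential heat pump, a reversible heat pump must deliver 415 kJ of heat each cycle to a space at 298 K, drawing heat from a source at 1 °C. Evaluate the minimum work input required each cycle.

T_C = 1 °C → 1 + 273.15 = 274.15 K.
Reversible heating COP: COP_HP = T_H/(T_H − T_C) = 298.00/23.85 = 12.4948.
W = Q_H/COP_HP = 415/12.4948 = 33.2 kJ.

W_in ≈ 33.2 kJ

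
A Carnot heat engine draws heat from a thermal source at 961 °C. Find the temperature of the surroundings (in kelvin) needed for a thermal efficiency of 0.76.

T_H = 961 °C → 961 + 273.15 = 1234.15 K.
From η = 1 − T_C/T_H, T_C = T_H·(1 − η) = 1234.15 × (1 − 0.76) = 296 K.

T_C ≈ 296 K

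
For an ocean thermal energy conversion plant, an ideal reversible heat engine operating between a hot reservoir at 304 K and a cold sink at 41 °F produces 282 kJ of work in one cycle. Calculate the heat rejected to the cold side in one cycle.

T_C = 41 °F → (41 − 32) × 5/9 = 5.00 °C = 278.15 K.
The Carnot efficiency is η = 1 − T_C/T_H = 1 − 278.15/304.00 = 0.0850.
Since Q_C/Q_H = T_C/T_H and Q_H = W/η, Q_C = W·T_C/(T_H − T_C) = 282 × 278.15/25.85 = 3030 kJ.

Q_C ≈ 3030 kJ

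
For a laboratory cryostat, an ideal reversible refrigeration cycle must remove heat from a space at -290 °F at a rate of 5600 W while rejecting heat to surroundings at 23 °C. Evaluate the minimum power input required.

Ẇ_in ≈ 11990 W

T_H = 23 °C → 23 + 273.15 = 296.15 K.
T_C = -290 °F → (-290 − 32) × 5/9 = -178.89 °C = 94.26 K.
COP_R = T_C/(T_H − T_C) = 94.26/201.89 = 0.4669.
W = Q_C/COP_R = 5600/0.4669 = 11990 W.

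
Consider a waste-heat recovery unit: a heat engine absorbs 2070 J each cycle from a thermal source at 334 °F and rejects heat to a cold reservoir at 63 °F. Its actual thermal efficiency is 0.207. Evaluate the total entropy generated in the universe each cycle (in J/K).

T_H = 334 °F → (334 − 32) × 5/9 = 167.78 °C = 440.93 K.
T_C = 63 °F → (63 − 32) × 5/9 = 17.22 °C = 290.37 K.
W = η·Q_H = 0.207 × 2070 = 428.5 J, so Q_C = Q_H − W = 1642 J.
Entropy balance on the reservoirs: −Q_H/T_H = -4.695 J/K, +Q_C/T_C = 5.653 J/K.
ΔS_univ = −Q_H/T_H + Q_C/T_C = 0.9585 J/K (> 0, since η = 0.207 < η_Carnot = 0.341).

ΔS_univ ≈ 0.9585 J/K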